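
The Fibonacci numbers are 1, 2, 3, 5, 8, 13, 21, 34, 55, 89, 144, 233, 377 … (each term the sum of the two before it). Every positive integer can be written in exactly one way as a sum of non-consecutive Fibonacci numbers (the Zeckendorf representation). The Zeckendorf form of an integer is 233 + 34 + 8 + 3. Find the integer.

233 + 34 + 8 + 3 = 278.

278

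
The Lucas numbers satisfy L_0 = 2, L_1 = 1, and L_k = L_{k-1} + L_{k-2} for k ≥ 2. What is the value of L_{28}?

Iterating the recurrence up to L_{24} = 103682 and L_{23} = 64079:
L_{25} = L_{24} + L_{23} = 103682 + 64079 = 167761
L_{26} = L_{25} + L_{24} = 167761 + 103682 = 271443
L_{27} = L_{26} + L_{25} = 271443 + 167761 = 439204
L_{28} = L_{27} + L_{26} = 439204 + 271443 = 710647

710647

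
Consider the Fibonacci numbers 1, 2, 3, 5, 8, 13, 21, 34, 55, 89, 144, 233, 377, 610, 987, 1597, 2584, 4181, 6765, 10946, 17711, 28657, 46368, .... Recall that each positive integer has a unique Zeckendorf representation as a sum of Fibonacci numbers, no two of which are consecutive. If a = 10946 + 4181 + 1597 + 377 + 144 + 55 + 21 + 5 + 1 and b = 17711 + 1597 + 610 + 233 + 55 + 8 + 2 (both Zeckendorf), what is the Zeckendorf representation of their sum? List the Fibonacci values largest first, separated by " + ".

The two numbers are 17327 and 20216, so their sum is 37543.
Greedily peel off the largest Fibonacci term at each step:
largest Fibonacci ≤ 37543 is 28657; 37543 − 28657 = 8886
largest Fibonacci ≤ 8886 is 6765; 8886 − 6765 = 2121
largest Fibonacci ≤ 2121 is 1597; 2121 − 1597 = 524
largest Fibonacci ≤ 524 is 377; 524 − 377 = 147
largest Fibonacci ≤ 147 is 144; 147 − 144 = 3
largest Fibonacci ≤ 3 is 3; 3 − 3 = 0

28657 + 6765 + 1597 + 377 + 144 + 3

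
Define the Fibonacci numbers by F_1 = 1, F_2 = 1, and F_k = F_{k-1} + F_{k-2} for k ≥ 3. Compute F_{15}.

610

Iterating the recurrence up to F_{11} = 89 and F_{10} = 55:
F_{12} = F_{11} + F_{10} = 89 + 55 = 144
F_{13} = F_{12} + F_{11} = 144 + 89 = 233
F_{14} = F_{13} + F_{12} = 233 + 144 = 377
F_{15} = F_{14} + F_{13} = 377 + 233 = 610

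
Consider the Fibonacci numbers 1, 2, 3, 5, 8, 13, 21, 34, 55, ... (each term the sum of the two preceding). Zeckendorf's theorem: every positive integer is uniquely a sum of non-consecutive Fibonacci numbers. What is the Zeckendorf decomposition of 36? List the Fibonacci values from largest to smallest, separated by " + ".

34 + 2

Repeatedly subtract the largest Fibonacci number that fits:
36 − 34 = 2
2 − 2 = 0
So 36 = 34 + 2, with no two terms consecutive in the sequence.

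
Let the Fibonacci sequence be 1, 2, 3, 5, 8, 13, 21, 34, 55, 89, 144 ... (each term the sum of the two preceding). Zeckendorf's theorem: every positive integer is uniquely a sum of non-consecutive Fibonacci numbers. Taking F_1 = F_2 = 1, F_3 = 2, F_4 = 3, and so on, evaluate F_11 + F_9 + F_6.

131

F_11 + F_9 + F_6 = 89 + 34 + 8 = 131.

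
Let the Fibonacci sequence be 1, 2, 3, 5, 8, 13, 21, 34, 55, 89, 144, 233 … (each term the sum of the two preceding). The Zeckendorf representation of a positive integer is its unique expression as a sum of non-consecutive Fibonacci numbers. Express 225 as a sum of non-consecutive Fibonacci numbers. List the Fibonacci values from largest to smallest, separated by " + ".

subtract 144 from 225: 81 remains
subtract 55 from 81: 26 remains
subtract 21 from 26: 5 remains
subtract 5 from 5: 0 remains
So 225 = 144 + 55 + 21 + 5, with no two terms consecutive in the sequence.

144 + 55 + 21 + 5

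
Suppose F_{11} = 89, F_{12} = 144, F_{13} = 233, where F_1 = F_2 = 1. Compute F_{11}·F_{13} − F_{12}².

89·233 − 144² = 20737 − 20736 = 1. (Cassini's identity: F_{k−1}F_{k+1} − F_k² = (−1)^k.)

1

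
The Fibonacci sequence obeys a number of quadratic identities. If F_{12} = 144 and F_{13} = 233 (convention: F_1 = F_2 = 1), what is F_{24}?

By the doubling identity F_{2k} = F_k(2F_{k+1} − F_k): F_{24} = 144·(2·233 − 144) = 144·322 = 46368.

46368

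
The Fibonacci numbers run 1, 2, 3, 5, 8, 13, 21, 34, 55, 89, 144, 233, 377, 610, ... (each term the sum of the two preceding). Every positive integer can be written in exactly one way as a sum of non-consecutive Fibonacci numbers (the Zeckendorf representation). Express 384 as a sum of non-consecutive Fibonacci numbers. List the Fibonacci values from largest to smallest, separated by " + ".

Greedily peel off the largest Fibonacci term at each step:
384 − 377 = 7
7 − 5 = 2
2 − 2 = 0
So 384 = 377 + 5 + 2, with no two terms consecutive in the sequence.

377 + 5 + 2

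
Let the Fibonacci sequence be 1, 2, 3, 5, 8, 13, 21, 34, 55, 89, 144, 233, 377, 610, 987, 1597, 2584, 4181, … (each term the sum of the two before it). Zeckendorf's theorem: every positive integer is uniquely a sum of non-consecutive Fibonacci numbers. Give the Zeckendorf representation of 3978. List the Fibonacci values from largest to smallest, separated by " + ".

Greedily peel off the largest Fibonacci term at each step:
take 2584 (≤ 3978); 3978 − 2584 = 1394
take 987 (≤ 1394); 1394 − 987 = 407
take 377 (≤ 407); 407 − 377 = 30
take 21 (≤ 30); 30 − 21 = 9
take 8 (≤ 9); 9 − 8 = 1
take 1 (≤ 1); 1 − 1 = 0
So 3978 = 2584 + 987 + 377 + 21 + 8 + 1, with no two terms consecutive in the sequence.

2584 + 987 + 377 + 21 + 8 + 1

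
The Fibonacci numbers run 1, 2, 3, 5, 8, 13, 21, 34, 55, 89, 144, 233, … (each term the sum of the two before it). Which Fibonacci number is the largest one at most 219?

144 ≤ 219 < 233, so the largest Fibonacci number not exceeding 219 is 144.

144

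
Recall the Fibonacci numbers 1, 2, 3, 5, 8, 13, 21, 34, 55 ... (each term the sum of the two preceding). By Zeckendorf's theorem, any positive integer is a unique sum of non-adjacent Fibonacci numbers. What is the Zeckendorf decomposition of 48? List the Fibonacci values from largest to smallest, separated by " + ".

34 + 13 + 1

Greedy algorithm:
subtract 34 from 48: 14 remains
subtract 13 from 14: 1 remains
subtract 1 from 1: 0 remains
So 48 = 34 + 13 + 1, with no two terms consecutive in the sequence.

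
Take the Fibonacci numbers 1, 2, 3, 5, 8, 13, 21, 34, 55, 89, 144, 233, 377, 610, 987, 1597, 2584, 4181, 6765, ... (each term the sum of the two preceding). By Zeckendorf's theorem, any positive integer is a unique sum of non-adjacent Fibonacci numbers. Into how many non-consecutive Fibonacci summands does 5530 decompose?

5530 − 4181 = 1349
1349 − 987 = 362
362 − 233 = 129
129 − 89 = 40
40 − 34 = 6
6 − 5 = 1
1 − 1 = 0
5530 = 4181 + 987 + 233 + 89 + 34 + 5 + 1, which has 7 terms.

7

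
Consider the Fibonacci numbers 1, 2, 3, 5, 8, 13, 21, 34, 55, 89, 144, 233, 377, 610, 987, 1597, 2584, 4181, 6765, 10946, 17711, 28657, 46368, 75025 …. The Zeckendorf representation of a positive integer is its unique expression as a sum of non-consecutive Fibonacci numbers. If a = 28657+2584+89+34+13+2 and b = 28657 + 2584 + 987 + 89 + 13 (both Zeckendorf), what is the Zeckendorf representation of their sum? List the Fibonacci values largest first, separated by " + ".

46368 + 10946 + 4181 + 1597 + 610 + 5 + 2

The two numbers are 31379 and 32330, so their sum is 63709.
subtract 46368 from 63709: 17341 remains
subtract 10946 from 17341: 6395 remains
subtract 4181 from 6395: 2214 remains
subtract 1597 from 2214: 617 remains
subtract 610 from 617: 7 remains
subtract 5 from 7: 2 remains
subtract 2 from 2: 0 remains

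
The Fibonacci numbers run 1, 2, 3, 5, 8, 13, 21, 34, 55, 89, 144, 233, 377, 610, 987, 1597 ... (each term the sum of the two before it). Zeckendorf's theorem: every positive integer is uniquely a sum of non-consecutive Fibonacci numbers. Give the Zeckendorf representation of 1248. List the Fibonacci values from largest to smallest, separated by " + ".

987 + 233 + 21 + 5 + 2

1248 − 987 = 261
261 − 233 = 28
28 − 21 = 7
7 − 5 = 2
2 − 2 = 0
So 1248 = 987 + 233 + 21 + 5 + 2, with no two terms consecutive in the sequence.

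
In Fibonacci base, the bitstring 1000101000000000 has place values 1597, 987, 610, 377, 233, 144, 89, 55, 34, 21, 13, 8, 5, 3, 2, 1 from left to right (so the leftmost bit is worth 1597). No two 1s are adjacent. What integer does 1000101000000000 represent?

Summing the place values of the 1 bits: 1597 + 233 + 89 = 1919.

1919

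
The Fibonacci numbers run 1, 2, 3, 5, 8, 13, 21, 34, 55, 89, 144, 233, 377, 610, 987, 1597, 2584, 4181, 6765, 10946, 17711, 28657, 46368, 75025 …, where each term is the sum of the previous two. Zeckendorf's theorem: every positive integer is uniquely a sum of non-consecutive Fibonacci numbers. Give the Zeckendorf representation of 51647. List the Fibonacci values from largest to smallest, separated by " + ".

Greedy algorithm:
largest Fibonacci ≤ 51647 is 46368; 51647 − 46368 = 5279
largest Fibonacci ≤ 5279 is 4181; 5279 − 4181 = 1098
largest Fibonacci ≤ 1098 is 987; 1098 − 987 = 111
largest Fibonacci ≤ 111 is 89; 111 − 89 = 22
largest Fibonacci ≤ 22 is 21; 22 − 21 = 1
largest Fibonacci ≤ 1 is 1; 1 − 1 = 0
So 51647 = 46368 + 4181 + 987 + 89 + 21 + 1, with no two terms consecutive in the sequence.

46368 + 4181 + 987 + 89 + 21 + 1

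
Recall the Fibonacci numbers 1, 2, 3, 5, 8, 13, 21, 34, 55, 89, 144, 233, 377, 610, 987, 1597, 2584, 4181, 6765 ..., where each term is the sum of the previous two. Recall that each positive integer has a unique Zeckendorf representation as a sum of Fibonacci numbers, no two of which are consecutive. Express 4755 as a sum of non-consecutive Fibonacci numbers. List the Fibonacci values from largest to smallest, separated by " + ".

4755: greatest Fibonacci not exceeding it is 4181, leaving 574
574: greatest Fibonacci not exceeding it is 377, leaving 197
197: greatest Fibonacci not exceeding it is 144, leaving 53
53: greatest Fibonacci not exceeding it is 34, leaving 19
19: greatest Fibonacci not exceeding it is 13, leaving 6
6: greatest Fibonacci not exceeding it is 5, leaving 1
1: greatest Fibonacci not exceeding it is 1, leaving 0
So 4755 = 4181 + 377 + 144 + 34 + 13 + 5 + 1, with no two terms consecutive in the sequence.

4181 + 377 + 144 + 34 + 13 + 5 + 1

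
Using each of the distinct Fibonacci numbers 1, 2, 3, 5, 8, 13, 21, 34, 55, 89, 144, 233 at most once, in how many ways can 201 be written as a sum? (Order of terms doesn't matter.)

Starting from the Zeckendorf form and repeatedly splitting a term F_k into F_{k−1} + F_{k−2} (when neither is already used) reaches every representation.
201 = 144+55+2 = 144+34+21+2 = 144+34+13+8+2 = 89+55+34+21+2 = … (3 more), for 7 in all.

7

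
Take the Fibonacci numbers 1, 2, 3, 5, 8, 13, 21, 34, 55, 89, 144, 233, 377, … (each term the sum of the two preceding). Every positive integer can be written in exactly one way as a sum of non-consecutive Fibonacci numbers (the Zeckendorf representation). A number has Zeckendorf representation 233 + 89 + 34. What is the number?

356

233 + 89 + 34 = 356.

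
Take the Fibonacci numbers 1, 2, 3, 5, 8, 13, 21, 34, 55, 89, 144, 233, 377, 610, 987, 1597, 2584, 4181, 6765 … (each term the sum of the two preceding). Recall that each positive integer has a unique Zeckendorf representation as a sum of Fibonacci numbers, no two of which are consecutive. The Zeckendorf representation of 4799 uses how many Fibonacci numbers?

Repeatedly subtract the largest Fibonacci number that fits:
take 4181 (≤ 4799); 4799 − 4181 = 618
take 610 (≤ 618); 618 − 610 = 8
take 8 (≤ 8); 8 − 8 = 0
4799 = 4181 + 610 + 8, which has 3 terms.

3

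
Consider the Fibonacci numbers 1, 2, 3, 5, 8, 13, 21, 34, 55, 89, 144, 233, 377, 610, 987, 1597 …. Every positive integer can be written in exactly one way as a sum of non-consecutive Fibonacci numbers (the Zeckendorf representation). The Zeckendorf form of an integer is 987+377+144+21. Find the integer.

987+377+144+21 = 1529.

1529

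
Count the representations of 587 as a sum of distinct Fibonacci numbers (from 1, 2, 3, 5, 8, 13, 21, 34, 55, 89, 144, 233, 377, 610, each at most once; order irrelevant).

Each representation comes from the Zeckendorf form by replacing some F_k with F_{k−1} + F_{k−2} where possible.
587 = 377+144+55+8+3 = 377+144+55+8+2+1 = 377+144+34+21+8+3 = 377+144+55+5+3+2+1 = 377+144+34+21+8+2+1 = … (10 more), for 15 in all.

15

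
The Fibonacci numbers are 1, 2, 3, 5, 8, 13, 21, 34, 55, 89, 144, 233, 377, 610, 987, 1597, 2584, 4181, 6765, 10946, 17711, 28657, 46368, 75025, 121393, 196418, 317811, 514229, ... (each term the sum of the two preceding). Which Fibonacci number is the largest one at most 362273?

317811 ≤ 362273 < 514229, so the largest Fibonacci number not exceeding 362273 is 317811.

317811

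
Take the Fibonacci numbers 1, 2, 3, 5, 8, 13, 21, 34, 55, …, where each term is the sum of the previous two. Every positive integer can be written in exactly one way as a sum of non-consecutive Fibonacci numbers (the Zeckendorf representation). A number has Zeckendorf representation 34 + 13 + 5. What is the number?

34 + 13 + 5 = 52.

52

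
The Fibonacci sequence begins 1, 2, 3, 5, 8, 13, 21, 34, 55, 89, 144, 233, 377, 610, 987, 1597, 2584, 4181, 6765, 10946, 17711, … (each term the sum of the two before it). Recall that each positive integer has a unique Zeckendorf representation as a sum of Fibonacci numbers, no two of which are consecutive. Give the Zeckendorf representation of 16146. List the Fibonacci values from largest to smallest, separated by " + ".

take 10946 (≤ 16146); 16146 − 10946 = 5200
take 4181 (≤ 5200); 5200 − 4181 = 1019
take 987 (≤ 1019); 1019 − 987 = 32
take 21 (≤ 32); 32 − 21 = 11
take 8 (≤ 11); 11 − 8 = 3
take 3 (≤ 3); 3 − 3 = 0
So 16146 = 10946 + 4181 + 987 + 21 + 8 + 3, with no two terms consecutive in the sequence.

10946 + 4181 + 987 + 21 + 8 + 3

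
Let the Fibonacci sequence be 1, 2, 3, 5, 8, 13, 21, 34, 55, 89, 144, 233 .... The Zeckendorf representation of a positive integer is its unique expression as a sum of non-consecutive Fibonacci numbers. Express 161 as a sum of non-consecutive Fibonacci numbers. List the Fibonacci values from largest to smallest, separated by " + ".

144 ≤ 161 < 233, so take 144; remainder 17
13 ≤ 17 < 21, so take 13; remainder 4
3 ≤ 4 < 5, so take 3; remainder 1
1 ≤ 1 < 2, so take 1; remainder 0
So 161 = 144 + 13 + 3 + 1, with no two terms consecutive in the sequence.

144 + 13 + 3 + 1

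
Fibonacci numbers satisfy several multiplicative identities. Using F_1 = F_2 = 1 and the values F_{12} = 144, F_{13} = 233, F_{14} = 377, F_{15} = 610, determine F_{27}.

By the addition formula F_{m+n} = F_m F_{n+1} + F_{m−1} F_n with m=13, n=14: F_{27} = 233·610 + 144·377 = 142130 + 54288 = 196418.

196418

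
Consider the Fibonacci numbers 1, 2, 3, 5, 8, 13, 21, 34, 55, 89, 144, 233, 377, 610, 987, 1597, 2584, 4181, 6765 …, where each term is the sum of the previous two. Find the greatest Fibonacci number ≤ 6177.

4181

4181 ≤ 6177 < 6765, so the largest Fibonacci number not exceeding 6177 is 4181.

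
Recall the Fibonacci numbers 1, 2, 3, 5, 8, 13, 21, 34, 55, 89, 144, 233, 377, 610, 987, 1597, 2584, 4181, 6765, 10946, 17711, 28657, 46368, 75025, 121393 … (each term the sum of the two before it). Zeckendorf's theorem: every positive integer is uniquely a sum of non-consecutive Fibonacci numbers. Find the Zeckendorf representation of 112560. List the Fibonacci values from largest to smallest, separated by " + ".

75025 + 28657 + 6765 + 1597 + 377 + 89 + 34 + 13 + 3

Greedily peel off the largest Fibonacci term at each step:
subtract 75025 from 112560: 37535 remains
subtract 28657 from 37535: 8878 remains
subtract 6765 from 8878: 2113 remains
subtract 1597 from 2113: 516 remains
subtract 377 from 516: 139 remains
subtract 89 from 139: 50 remains
subtract 34 from 50: 16 remains
subtract 13 from 16: 3 remains
subtract 3 from 3: 0 remains
So 112560 = 75025 + 28657 + 6765 + 1597 + 377 + 89 + 34 + 13 + 3, with no two terms consecutive in the sequence.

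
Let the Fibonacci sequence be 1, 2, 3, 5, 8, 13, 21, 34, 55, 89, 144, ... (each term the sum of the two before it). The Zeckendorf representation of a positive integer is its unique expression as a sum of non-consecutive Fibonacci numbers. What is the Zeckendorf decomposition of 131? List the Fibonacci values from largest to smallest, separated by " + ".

Repeatedly subtract the largest Fibonacci number that fits:
131 − 89 = 42
42 − 34 = 8
8 − 8 = 0
So 131 = 89 + 34 + 8, with no two terms consecutive in the sequence.

89 + 34 + 8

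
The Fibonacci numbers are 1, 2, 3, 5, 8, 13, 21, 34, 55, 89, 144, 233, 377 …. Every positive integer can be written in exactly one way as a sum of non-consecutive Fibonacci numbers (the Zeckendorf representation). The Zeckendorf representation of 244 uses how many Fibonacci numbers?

3

Greedily peel off the largest Fibonacci term at each step:
244 − 233 = 11
11 − 8 = 3
3 − 3 = 0
244 = 233 + 8 + 3, which has 3 terms.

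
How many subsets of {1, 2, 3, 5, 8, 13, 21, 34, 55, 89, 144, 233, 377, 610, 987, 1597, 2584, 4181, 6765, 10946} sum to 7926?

Starting from the Zeckendorf form and repeatedly splitting a term F_k into F_{k−1} + F_{k−2} (when neither is already used) reaches every representation.
7926 = 6765+987+144+21+8+1 = 6765+987+144+21+5+3+1 = 6765+987+89+55+21+8+1 = 6765+610+377+144+21+8+1 = 6765+987+144+13+8+5+3+1 = … (42 more), for 47 in all.

47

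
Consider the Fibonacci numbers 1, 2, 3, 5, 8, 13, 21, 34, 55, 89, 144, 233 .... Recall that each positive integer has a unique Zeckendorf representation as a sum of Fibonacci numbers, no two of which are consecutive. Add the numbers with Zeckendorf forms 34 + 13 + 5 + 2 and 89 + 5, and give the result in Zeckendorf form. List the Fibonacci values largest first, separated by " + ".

The two numbers are 54 and 94, so their sum is 148.
largest Fibonacci ≤ 148 is 144; 148 − 144 = 4
largest Fibonacci ≤ 4 is 3; 4 − 3 = 1
largest Fibonacci ≤ 1 is 1; 1 − 1 = 0

144 + 3 + 1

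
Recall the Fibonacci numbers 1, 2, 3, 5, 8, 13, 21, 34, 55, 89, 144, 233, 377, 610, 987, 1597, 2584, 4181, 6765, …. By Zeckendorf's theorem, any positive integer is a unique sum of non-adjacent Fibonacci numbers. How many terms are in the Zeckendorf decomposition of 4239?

3

Greedy algorithm:
4239: greatest Fibonacci not exceeding it is 4181, leaving 58
58: greatest Fibonacci not exceeding it is 55, leaving 3
3: greatest Fibonacci not exceeding it is 3, leaving 0
4239 = 4181 + 55 + 3, which has 3 terms.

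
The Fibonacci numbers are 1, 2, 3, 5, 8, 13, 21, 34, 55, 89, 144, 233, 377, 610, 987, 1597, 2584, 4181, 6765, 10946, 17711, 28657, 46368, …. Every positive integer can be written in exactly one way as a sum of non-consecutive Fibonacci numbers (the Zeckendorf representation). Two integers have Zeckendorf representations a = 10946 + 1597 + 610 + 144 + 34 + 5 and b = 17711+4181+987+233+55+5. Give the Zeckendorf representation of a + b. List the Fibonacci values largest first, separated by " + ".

28657 + 6765 + 987 + 89 + 8 + 2

The two numbers are 13336 and 23172, so their sum is 36508.
28657 ≤ 36508 < 46368, so take 28657; remainder 7851
6765 ≤ 7851 < 10946, so take 6765; remainder 1086
987 ≤ 1086 < 1597, so take 987; remainder 99
89 ≤ 99 < 144, so take 89; remainder 10
8 ≤ 10 < 13, so take 8; remainder 2
2 ≤ 2 < 3, so take 2; remainder 0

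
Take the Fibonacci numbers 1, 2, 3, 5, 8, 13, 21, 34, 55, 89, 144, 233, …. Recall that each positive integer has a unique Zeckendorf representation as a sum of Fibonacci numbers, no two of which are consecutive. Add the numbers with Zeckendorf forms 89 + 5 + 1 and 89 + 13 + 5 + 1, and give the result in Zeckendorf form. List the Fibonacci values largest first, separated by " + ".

The two numbers are 95 and 108, so their sum is 203.
203: greatest Fibonacci not exceeding it is 144, leaving 59
59: greatest Fibonacci not exceeding it is 55, leaving 4
4: greatest Fibonacci not exceeding it is 3, leaving 1
1: greatest Fibonacci not exceeding it is 1, leaving 0

144 + 55 + 3 + 1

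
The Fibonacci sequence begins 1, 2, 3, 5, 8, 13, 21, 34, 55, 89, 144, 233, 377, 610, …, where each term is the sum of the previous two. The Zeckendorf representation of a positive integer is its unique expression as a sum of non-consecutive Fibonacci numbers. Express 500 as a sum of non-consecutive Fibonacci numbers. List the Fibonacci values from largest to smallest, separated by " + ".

377 + 89 + 34

Repeatedly subtract the largest Fibonacci number that fits:
take 377 (≤ 500); 500 − 377 = 123
take 89 (≤ 123); 123 − 89 = 34
take 34 (≤ 34); 34 − 34 = 0
So 500 = 377 + 89 + 34, with no two terms consecutive in the sequence.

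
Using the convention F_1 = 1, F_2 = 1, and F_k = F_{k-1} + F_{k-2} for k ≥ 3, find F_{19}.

4181

Iterating the recurrence up to F_{11} = 89 and F_{10} = 55:
F_{12} = F_{11} + F_{10} = 89 + 55 = 144
F_{13} = F_{12} + F_{11} = 144 + 89 = 233
F_{14} = F_{13} + F_{12} = 233 + 144 = 377
F_{15} = F_{14} + F_{13} = 377 + 233 = 610
F_{16} = F_{15} + F_{14} = 610 + 377 = 987
F_{17} = F_{16} + F_{15} = 987 + 610 = 1597
F_{18} = F_{17} + F_{16} = 1597 + 987 = 2584
F_{19} = F_{18} + F_{17} = 2584 + 1597 = 4181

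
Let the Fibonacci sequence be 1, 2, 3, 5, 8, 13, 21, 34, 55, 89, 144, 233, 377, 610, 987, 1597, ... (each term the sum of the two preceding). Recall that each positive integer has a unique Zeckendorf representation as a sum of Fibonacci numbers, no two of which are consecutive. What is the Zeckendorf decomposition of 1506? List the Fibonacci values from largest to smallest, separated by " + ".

take 987 (≤ 1506); 1506 − 987 = 519
take 377 (≤ 519); 519 − 377 = 142
take 89 (≤ 142); 142 − 89 = 53
take 34 (≤ 53); 53 − 34 = 19
take 13 (≤ 19); 19 − 13 = 6
take 5 (≤ 6); 6 − 5 = 1
take 1 (≤ 1); 1 − 1 = 0
So 1506 = 987 + 377 + 89 + 34 + 13 + 5 + 1, with no two terms consecutive in the sequence.

987 + 377 + 89 + 34 + 13 + 5 + 1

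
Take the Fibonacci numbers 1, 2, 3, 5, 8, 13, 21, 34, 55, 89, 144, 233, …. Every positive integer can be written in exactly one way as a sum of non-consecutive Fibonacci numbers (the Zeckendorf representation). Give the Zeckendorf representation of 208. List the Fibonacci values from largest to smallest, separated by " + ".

144 ≤ 208 < 233, so take 144; remainder 64
55 ≤ 64 < 89, so take 55; remainder 9
8 ≤ 9 < 13, so take 8; remainder 1
1 ≤ 1 < 2, so take 1; remainder 0
So 208 = 144 + 55 + 8 + 1, with no two terms consecutive in the sequence.

144 + 55 + 8 + 1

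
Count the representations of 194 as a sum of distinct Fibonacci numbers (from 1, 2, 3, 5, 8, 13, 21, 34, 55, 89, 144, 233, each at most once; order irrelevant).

12

Starting from the Zeckendorf form and repeatedly splitting a term F_k into F_{k−1} + F_{k−2} (when neither is already used) reaches every representation.
194 = 144+34+13+3 = 144+34+13+2+1 = 144+34+8+5+3 = … (9 more), for 12 in all.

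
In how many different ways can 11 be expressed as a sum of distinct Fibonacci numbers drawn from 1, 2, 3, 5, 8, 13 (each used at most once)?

3

Each representation comes from the Zeckendorf form by replacing some F_k with F_{k−1} + F_{k−2} where possible.
11 = 8+3 = 8+2+1 = 5+3+2+1 — 3 representations.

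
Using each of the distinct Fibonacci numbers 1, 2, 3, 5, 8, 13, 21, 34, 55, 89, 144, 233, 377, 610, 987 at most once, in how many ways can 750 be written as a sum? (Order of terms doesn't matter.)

Each representation comes from the Zeckendorf form by replacing some F_k with F_{k−1} + F_{k−2} where possible.
750 = 610+89+34+13+3+1 = 610+89+34+8+5+3+1 = 377+233+89+34+13+3+1 = … (6 more), for 9 in all.

9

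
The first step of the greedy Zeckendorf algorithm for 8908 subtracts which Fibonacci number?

6765 ≤ 8908 < 10946, so the largest Fibonacci number not exceeding 8908 is 6765.

6765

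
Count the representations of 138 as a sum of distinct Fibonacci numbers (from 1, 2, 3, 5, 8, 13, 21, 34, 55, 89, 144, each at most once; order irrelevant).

138 = 89+34+13+2 = 89+34+8+5+2 = 89+21+13+8+5+2 = 55+34+21+13+8+5+2 — 4 representations.

4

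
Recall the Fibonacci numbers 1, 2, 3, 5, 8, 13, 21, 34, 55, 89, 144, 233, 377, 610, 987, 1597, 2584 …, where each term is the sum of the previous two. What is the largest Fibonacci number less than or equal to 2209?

1597 ≤ 2209 < 2584, so the largest Fibonacci number not exceeding 2209 is 1597.

1597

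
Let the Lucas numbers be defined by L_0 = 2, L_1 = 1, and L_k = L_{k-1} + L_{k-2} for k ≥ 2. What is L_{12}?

Iterating the recurrence up to L_{4} = 7 and L_{3} = 4:
L_{5} = L_{4} + L_{3} = 7 + 4 = 11
L_{6} = L_{5} + L_{4} = 11 + 7 = 18
L_{7} = L_{6} + L_{5} = 18 + 11 = 29
L_{8} = L_{7} + L_{6} = 29 + 18 = 47
L_{9} = L_{8} + L_{7} = 47 + 29 = 76
L_{10} = L_{9} + L_{8} = 76 + 47 = 123
L_{11} = L_{10} + L_{9} = 123 + 76 = 199
L_{12} = L_{11} + L_{10} = 199 + 123 = 322

322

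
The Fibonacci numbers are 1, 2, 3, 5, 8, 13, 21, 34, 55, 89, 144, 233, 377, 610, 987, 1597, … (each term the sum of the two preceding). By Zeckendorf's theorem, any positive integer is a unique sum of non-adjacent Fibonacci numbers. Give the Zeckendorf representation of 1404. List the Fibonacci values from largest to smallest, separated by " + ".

Greedy algorithm:
1404 − 987 = 417
417 − 377 = 40
40 − 34 = 6
6 − 5 = 1
1 − 1 = 0
So 1404 = 987 + 377 + 34 + 5 + 1, with no two terms consecutive in the sequence.

987 + 377 + 34 + 5 + 1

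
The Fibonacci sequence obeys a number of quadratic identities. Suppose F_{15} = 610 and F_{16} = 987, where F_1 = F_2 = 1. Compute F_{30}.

By the doubling identity F_{2k} = F_k(2F_{k+1} − F_k): F_{30} = 610·(2·987 − 610) = 610·1364 = 832040.

832040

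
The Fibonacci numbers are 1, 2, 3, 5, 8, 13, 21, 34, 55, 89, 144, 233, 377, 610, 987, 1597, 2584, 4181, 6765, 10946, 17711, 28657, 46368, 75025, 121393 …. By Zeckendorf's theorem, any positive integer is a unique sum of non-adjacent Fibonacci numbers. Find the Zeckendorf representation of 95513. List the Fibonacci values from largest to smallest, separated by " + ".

Greedily peel off the largest Fibonacci term at each step:
75025 ≤ 95513 < 121393, so take 75025; remainder 20488
17711 ≤ 20488 < 28657, so take 17711; remainder 2777
2584 ≤ 2777 < 4181, so take 2584; remainder 193
144 ≤ 193 < 233, so take 144; remainder 49
34 ≤ 49 < 55, so take 34; remainder 15
13 ≤ 15 < 21, so take 13; remainder 2
2 ≤ 2 < 3, so take 2; remainder 0
So 95513 = 75025 + 17711 + 2584 + 144 + 34 + 13 + 2, with no two terms consecutive in the sequence.

75025 + 17711 + 2584 + 144 + 34 + 13 + 2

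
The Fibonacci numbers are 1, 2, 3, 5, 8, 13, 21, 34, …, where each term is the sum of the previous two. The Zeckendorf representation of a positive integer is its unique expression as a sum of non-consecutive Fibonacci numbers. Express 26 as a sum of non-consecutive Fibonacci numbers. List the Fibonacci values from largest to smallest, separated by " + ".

21 + 5

Greedily peel off the largest Fibonacci term at each step:
subtract 21 from 26: 5 remains
subtract 5 from 5: 0 remains
So 26 = 21 + 5, with no two terms consecutive in the sequence.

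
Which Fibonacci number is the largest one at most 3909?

2584

2584 ≤ 3909 < 4181, so the largest Fibonacci number not exceeding 3909 is 2584.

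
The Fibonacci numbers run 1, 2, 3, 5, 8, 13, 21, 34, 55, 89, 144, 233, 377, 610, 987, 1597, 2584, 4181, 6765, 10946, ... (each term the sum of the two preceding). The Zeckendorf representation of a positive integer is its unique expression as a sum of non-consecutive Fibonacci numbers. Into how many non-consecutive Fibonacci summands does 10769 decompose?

Repeatedly subtract the largest Fibonacci number that fits:
10769: greatest Fibonacci not exceeding it is 6765, leaving 4004
4004: greatest Fibonacci not exceeding it is 2584, leaving 1420
1420: greatest Fibonacci not exceeding it is 987, leaving 433
433: greatest Fibonacci not exceeding it is 377, leaving 56
56: greatest Fibonacci not exceeding it is 55, leaving 1
1: greatest Fibonacci not exceeding it is 1, leaving 0
10769 = 6765 + 2584 + 987 + 377 + 55 + 1, which has 6 terms.

6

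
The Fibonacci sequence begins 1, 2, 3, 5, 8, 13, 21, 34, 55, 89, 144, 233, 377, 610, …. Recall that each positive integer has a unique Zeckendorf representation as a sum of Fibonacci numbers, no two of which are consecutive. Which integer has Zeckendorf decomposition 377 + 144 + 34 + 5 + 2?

562

377 + 144 + 34 + 5 + 2 = 562.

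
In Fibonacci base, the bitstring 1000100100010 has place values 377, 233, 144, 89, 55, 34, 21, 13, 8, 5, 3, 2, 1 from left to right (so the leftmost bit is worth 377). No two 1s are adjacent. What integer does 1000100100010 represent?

Summing the place values of the 1 bits: 377 + 55 + 13 + 2 = 447.

447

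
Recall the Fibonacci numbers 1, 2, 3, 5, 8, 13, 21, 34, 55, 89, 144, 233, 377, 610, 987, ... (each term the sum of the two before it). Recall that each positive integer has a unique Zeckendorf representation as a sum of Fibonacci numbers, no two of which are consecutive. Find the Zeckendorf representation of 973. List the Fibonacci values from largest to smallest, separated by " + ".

Repeatedly subtract the largest Fibonacci number that fits:
subtract 610 from 973: 363 remains
subtract 233 from 363: 130 remains
subtract 89 from 130: 41 remains
subtract 34 from 41: 7 remains
subtract 5 from 7: 2 remains
subtract 2 from 2: 0 remains
So 973 = 610 + 233 + 89 + 34 + 5 + 2, with no two terms consecutive in the sequence.

610 + 233 + 89 + 34 + 5 + 2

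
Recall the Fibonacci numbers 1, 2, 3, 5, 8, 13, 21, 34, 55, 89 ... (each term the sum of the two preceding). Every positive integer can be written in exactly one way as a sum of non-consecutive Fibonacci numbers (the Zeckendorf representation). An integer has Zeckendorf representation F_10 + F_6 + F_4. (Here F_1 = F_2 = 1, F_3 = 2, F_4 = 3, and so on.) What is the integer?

66

F_10 + F_6 + F_4 = 55 + 8 + 3 = 66.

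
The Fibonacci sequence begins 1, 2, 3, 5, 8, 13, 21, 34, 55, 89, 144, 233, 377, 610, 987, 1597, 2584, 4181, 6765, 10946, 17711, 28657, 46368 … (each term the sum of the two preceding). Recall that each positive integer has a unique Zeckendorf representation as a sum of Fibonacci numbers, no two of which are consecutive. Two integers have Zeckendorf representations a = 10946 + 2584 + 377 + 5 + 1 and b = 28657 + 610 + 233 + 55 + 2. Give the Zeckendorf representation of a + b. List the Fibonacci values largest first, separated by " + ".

28657 + 10946 + 2584 + 987 + 233 + 55 + 8

The two numbers are 13913 and 29557, so their sum is 43470.
Repeatedly subtract the largest Fibonacci number that fits:
largest Fibonacci ≤ 43470 is 28657; 43470 − 28657 = 14813
largest Fibonacci ≤ 14813 is 10946; 14813 − 10946 = 3867
largest Fibonacci ≤ 3867 is 2584; 3867 − 2584 = 1283
largest Fibonacci ≤ 1283 is 987; 1283 − 987 = 296
largest Fibonacci ≤ 296 is 233; 296 − 233 = 63
largest Fibonacci ≤ 63 is 55; 63 − 55 = 8
largest Fibonacci ≤ 8 is 8; 8 − 8 = 0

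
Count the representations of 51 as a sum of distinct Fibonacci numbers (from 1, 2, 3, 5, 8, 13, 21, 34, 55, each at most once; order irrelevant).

Starting from the Zeckendorf form and repeatedly splitting a term F_k into F_{k−1} + F_{k−2} (when neither is already used) reaches every representation.
51 = 34+13+3+1 = 34+8+5+3+1 = 21+13+8+5+3+1 — 3 representations.

3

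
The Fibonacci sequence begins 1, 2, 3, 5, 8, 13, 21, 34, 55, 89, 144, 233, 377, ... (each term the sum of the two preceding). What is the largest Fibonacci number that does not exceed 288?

233

233 ≤ 288 < 377, so the largest Fibonacci number not exceeding 288 is 233.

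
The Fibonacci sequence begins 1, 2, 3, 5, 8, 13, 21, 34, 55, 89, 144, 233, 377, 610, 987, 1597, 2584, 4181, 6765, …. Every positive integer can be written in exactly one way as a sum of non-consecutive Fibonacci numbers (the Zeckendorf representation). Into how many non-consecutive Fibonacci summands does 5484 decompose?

4181 ≤ 5484 < 6765, so take 4181; remainder 1303
987 ≤ 1303 < 1597, so take 987; remainder 316
233 ≤ 316 < 377, so take 233; remainder 83
55 ≤ 83 < 89, so take 55; remainder 28
21 ≤ 28 < 34, so take 21; remainder 7
5 ≤ 7 < 8, so take 5; remainder 2
2 ≤ 2 < 3, so take 2; remainder 0
5484 = 4181 + 987 + 233 + 55 + 21 + 5 + 2, which has 7 terms.

7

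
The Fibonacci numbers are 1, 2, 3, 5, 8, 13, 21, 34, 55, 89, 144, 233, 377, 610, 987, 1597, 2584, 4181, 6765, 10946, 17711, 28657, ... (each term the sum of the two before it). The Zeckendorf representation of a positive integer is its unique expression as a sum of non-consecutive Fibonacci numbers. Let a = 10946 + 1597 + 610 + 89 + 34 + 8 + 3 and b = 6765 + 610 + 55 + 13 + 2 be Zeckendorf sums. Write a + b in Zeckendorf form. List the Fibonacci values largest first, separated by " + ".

The two numbers are 13287 and 7445, so their sum is 20732.
Greedy algorithm:
20732: greatest Fibonacci not exceeding it is 17711, leaving 3021
3021: greatest Fibonacci not exceeding it is 2584, leaving 437
437: greatest Fibonacci not exceeding it is 377, leaving 60
60: greatest Fibonacci not exceeding it is 55, leaving 5
5: greatest Fibonacci not exceeding it is 5, leaving 0

17711 + 2584 + 377 + 55 + 5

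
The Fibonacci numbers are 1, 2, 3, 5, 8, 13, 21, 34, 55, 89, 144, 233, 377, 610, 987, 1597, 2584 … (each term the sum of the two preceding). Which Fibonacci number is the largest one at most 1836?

1597

1597 ≤ 1836 < 2584, so the largest Fibonacci number not exceeding 1836 is 1597.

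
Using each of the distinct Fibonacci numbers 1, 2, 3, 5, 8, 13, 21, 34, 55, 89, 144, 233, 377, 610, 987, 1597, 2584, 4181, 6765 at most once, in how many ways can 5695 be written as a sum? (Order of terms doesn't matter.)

Starting from the Zeckendorf form and repeatedly splitting a term F_k into F_{k−1} + F_{k−2} (when neither is already used) reaches every representation.
5695 = 4181+987+377+144+5+1 = 4181+987+377+144+3+2+1 = 4181+987+377+89+55+5+1 = 4181+987+377+89+55+3+2+1 = … (36 more), for 40 in all.

40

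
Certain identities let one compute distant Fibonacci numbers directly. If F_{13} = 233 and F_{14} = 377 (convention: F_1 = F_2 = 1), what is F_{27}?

By F_{2k+1} = F_k² + F_{k+1}²: F_{27} = 233² + 377² = 54289 + 142129 = 196418.

196418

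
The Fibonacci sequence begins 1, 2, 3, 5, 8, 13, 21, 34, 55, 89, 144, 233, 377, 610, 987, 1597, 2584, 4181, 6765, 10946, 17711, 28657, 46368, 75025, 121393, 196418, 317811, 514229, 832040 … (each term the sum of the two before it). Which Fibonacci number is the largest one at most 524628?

514229

514229 ≤ 524628 < 832040, so the largest Fibonacci number not exceeding 524628 is 514229.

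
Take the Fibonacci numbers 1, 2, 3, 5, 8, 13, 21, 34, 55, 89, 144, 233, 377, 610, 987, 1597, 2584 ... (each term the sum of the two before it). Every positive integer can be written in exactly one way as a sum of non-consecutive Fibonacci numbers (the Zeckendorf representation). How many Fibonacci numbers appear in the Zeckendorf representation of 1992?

4

subtract 1597 from 1992: 395 remains
subtract 377 from 395: 18 remains
subtract 13 from 18: 5 remains
subtract 5 from 5: 0 remains
1992 = 1597 + 377 + 13 + 5, which has 4 terms.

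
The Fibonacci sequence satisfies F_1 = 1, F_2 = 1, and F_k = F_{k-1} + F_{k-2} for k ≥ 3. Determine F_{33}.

3524578

Iterating the recurrence up to F_{26} = 121393 and F_{25} = 75025:
F_{27} = F_{26} + F_{25} = 121393 + 75025 = 196418
F_{28} = F_{27} + F_{26} = 196418 + 121393 = 317811
F_{29} = F_{28} + F_{27} = 317811 + 196418 = 514229
F_{30} = F_{29} + F_{28} = 514229 + 317811 = 832040
F_{31} = F_{30} + F_{29} = 832040 + 514229 = 1346269
F_{32} = F_{31} + F_{30} = 1346269 + 832040 = 2178309
F_{33} = F_{32} + F_{31} = 2178309 + 1346269 = 3524578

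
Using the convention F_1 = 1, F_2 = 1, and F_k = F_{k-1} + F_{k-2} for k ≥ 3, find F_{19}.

4181

Iterating the recurrence up to F_{15} = 610 and F_{14} = 377:
F_{16} = F_{15} + F_{14} = 610 + 377 = 987
F_{17} = F_{16} + F_{15} = 987 + 610 = 1597
F_{18} = F_{17} + F_{16} = 1597 + 987 = 2584
F_{19} = F_{18} + F_{17} = 2584 + 1597 = 4181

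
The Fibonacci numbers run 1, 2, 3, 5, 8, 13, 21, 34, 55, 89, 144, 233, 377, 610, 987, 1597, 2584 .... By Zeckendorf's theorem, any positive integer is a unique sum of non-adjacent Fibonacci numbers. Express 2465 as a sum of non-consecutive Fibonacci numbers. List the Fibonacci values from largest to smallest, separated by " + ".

Greedily peel off the largest Fibonacci term at each step:
subtract 1597 from 2465: 868 remains
subtract 610 from 868: 258 remains
subtract 233 from 258: 25 remains
subtract 21 from 25: 4 remains
subtract 3 from 4: 1 remains
subtract 1 from 1: 0 remains
So 2465 = 1597 + 610 + 233 + 21 + 3 + 1, with no two terms consecutive in the sequence.

1597 + 610 + 233 + 21 + 3 + 1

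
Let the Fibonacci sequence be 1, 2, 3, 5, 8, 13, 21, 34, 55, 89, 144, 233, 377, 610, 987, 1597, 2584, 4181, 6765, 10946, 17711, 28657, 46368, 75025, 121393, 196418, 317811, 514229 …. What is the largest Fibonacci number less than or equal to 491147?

317811

317811 ≤ 491147 < 514229, so the largest Fibonacci number not exceeding 491147 is 317811.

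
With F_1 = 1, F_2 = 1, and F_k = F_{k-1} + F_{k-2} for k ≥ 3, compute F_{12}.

Iterating the recurrence up to F_{8} = 21 and F_{7} = 13:
F_{9} = F_{8} + F_{7} = 21 + 13 = 34
F_{10} = F_{9} + F_{8} = 34 + 21 = 55
F_{11} = F_{10} + F_{9} = 55 + 34 = 89
F_{12} = F_{11} + F_{10} = 89 + 55 = 144

144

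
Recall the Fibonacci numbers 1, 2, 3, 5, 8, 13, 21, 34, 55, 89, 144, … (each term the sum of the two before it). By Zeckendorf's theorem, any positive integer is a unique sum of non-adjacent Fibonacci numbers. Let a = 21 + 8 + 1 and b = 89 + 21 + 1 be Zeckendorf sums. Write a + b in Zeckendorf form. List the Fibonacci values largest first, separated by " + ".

89 + 34 + 13 + 5

The two numbers are 30 and 111, so their sum is 141.
Greedily peel off the largest Fibonacci term at each step:
take 89 (≤ 141); 141 − 89 = 52
take 34 (≤ 52); 52 − 34 = 18
take 13 (≤ 18); 18 − 13 = 5
take 5 (≤ 5); 5 − 5 = 0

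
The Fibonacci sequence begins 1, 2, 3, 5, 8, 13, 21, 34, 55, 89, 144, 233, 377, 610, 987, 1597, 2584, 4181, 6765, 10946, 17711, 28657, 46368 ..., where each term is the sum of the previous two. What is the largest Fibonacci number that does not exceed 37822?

28657

28657 ≤ 37822 < 46368, so the largest Fibonacci number not exceeding 37822 is 28657.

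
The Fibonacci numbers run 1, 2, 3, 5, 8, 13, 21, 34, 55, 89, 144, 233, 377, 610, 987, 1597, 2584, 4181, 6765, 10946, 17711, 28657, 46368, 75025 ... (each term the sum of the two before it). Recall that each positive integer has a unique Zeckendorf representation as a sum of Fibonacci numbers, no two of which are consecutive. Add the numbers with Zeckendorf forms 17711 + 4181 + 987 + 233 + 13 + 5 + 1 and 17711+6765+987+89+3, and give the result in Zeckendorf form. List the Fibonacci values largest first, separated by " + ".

The two numbers are 23131 and 25555, so their sum is 48686.
largest Fibonacci ≤ 48686 is 46368; 48686 − 46368 = 2318
largest Fibonacci ≤ 2318 is 1597; 2318 − 1597 = 721
largest Fibonacci ≤ 721 is 610; 721 − 610 = 111
largest Fibonacci ≤ 111 is 89; 111 − 89 = 22
largest Fibonacci ≤ 22 is 21; 22 − 21 = 1
largest Fibonacci ≤ 1 is 1; 1 − 1 = 0

46368 + 1597 + 610 + 89 + 21 + 1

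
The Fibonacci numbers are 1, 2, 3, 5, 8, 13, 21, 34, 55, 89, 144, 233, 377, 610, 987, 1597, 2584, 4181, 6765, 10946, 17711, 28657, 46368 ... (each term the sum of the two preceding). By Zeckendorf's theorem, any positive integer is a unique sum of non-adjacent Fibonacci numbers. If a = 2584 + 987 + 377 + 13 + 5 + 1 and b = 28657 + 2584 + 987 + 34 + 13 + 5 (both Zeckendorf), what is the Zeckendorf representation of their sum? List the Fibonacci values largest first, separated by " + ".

The two numbers are 3967 and 32280, so their sum is 36247.
subtract 28657 from 36247: 7590 remains
subtract 6765 from 7590: 825 remains
subtract 610 from 825: 215 remains
subtract 144 from 215: 71 remains
subtract 55 from 71: 16 remains
subtract 13 from 16: 3 remains
subtract 3 from 3: 0 remains

28657 + 6765 + 610 + 144 + 55 + 13 + 3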